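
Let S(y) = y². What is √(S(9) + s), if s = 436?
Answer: √517 ≈ 22.738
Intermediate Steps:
√(S(9) + s) = √(9² + 436) = √(81 + 436) = √517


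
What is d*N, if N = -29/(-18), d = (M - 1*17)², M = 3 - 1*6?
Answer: 5800/9 ≈ 644.44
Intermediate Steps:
M = -3 (M = 3 - 6 = -3)
d = 400 (d = (-3 - 1*17)² = (-3 - 17)² = (-20)² = 400)
N = 29/18 (N = -29*(-1/18) = 29/18 ≈ 1.6111)
d*N = 400*(29/18) = 5800/9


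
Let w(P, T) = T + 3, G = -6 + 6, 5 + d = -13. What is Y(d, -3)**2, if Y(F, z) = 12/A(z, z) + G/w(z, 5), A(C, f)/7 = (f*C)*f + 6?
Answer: 16/2401 ≈ 0.0066639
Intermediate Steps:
d = -18 (d = -5 - 13 = -18)
A(C, f) = 42 + 7*C*f**2 (A(C, f) = 7*((f*C)*f + 6) = 7*((C*f)*f + 6) = 7*(C*f**2 + 6) = 7*(6 + C*f**2) = 42 + 7*C*f**2)
G = 0
w(P, T) = 3 + T
Y(F, z) = 12/(42 + 7*z**3) (Y(F, z) = 12/(42 + 7*z*z**2) + 0/(3 + 5) = 12/(42 + 7*z**3) + 0/8 = 12/(42 + 7*z**3) + 0*(1/8) = 12/(42 + 7*z**3) + 0 = 12/(42 + 7*z**3))
Y(d, -3)**2 = (12/(7*(6 + (-3)**3)))**2 = (12/(7*(6 - 27)))**2 = ((12/7)/(-21))**2 = ((12/7)*(-1/21))**2 = (-4/49)**2 = 16/2401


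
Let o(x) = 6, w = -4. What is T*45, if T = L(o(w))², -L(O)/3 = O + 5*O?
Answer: 524880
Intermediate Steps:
L(O) = -18*O (L(O) = -3*(O + 5*O) = -18*O)
T = 11664 (T = (-18*6)² = (-108)² = 11664)
T*45 = 11664*45 = 524880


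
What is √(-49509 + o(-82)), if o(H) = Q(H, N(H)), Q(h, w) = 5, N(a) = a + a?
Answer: 4*I*√3094 ≈ 222.49*I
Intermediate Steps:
N(a) = 2*a
o(H) = 5
√(-49509 + o(-82)) = √(-49509 + 5) = √(-49504) = 4*I*√3094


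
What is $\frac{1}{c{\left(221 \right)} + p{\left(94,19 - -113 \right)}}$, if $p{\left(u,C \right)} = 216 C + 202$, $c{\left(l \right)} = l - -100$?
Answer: $\frac{1}{29035} \approx 3.4441 \cdot 10^{-5}$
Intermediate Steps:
$c{\left(l \right)} = 100 + l$ ($c{\left(l \right)} = l + 100 = 100 + l$)
$p{\left(u,C \right)} = 202 + 216 C$
$\frac{1}{c{\left(221 \right)} + p{\left(94,19 - -113 \right)}} = \frac{1}{\left(100 + 221\right) + \left(202 + 216 \left(19 - -113\right)\right)} = \frac{1}{321 + \left(202 + 216 \left(19 + 113\right)\right)} = \frac{1}{321 + \left(202 + 216 \cdot 132\right)} = \frac{1}{321 + \left(202 + 28512\right)} = \frac{1}{321 + 28714} = \frac{1}{29035}$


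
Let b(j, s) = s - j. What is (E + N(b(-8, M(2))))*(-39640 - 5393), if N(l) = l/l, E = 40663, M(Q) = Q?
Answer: -1831221912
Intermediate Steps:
N(l) = 1
(E + N(b(-8, M(2))))*(-39640 - 5393) = (40663 + 1)*(-39640 - 5393) = 40664*(-45033) = -1831221912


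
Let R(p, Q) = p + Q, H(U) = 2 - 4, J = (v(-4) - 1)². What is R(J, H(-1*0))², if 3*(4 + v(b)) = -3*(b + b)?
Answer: 49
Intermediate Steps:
v(b) = -4 - 2*b (v(b) = -4 + (-3*(b + b))/3 = -4 + (-6*b)/3 = -4 - 2*b)
J = 9 (J = ((-4 - 2*(-4)) - 1)² = ((-4 + 8) - 1)² = (4 - 1)² = 3² = 9)
H(U) = -2
R(p, Q) = Q + p
R(J, H(-1*0))² = (-2 + 9)² = 7² = 49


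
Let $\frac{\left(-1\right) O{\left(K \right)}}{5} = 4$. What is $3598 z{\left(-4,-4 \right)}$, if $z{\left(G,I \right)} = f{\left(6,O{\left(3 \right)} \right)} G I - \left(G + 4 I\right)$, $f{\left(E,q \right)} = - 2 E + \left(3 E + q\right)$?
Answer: $-733992$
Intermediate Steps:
$O{\left(K \right)} = -20$ ($O{\left(K \right)} = \left(-5\right) 4 = -20$)
$f{\left(E,q \right)} = E + q$ ($f{\left(E,q \right)} = - 2 E + \left(q + 3 E\right) = E + q$)
$z{\left(G,I \right)} = - G - 4 I - 14 G I$ ($z{\left(G,I \right)} = \left(6 - 20\right) G I - \left(G + 4 I\right) = - 14 G I - \left(G + 4 I\right) = - G - 4 I - 14 G I$)
$3598 z{\left(-4,-4 \right)} = 3598 \left(\left(-1\right) \left(-4\right) - -16 - \left(-56\right) \left(-4\right)\right) = 3598 \left(4 + 16 - 224\right) = 3598 \left(-204\right) = -733992$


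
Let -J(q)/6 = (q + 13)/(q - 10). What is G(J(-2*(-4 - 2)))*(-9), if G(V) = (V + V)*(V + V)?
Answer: -202500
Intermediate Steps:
J(q) = -6*(13 + q)/(-10 + q) (J(q) = -6*(q + 13)/(q - 10) = -6*(13 + q)/(-10 + q))
G(V) = 4*V² (G(V) = (2*V)*(2*V) = 4*V²)
G(J(-2*(-4 - 2)))*(-9) = (4*(6*(-13 - (-2)*(-4 - 2))/(-10 - 2*(-4 - 2)))²)*(-9) = (4*(6*(-13 - (-2)*(-6))/(-10 - 2*(-6)))²)*(-9) = (4*(6*(-13 - 1*12)/(-10 + 12))²)*(-9) = (4*(6*(-13 - 12)/2)²)*(-9) = (4*(6*(½)*(-25))²)*(-9) = (4*(-75)²)*(-9) = (4*5625)*(-9) = 22500*(-9) = -202500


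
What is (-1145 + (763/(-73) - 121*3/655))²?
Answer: 3055263606764721/2286274225 ≈ 1.3364e+6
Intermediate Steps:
(-1145 + (763/(-73) - 121*3/655))² = (-1145 + (763*(-1/73) - 363*1/655))² = (-1145 + (-763/73 - 363/655))² = (-1145 - 526264/47815)² = (-55274439/47815)² = 3055263606764721/2286274225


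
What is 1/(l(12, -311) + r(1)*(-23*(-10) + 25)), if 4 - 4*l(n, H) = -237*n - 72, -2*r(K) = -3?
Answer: 2/2225 ≈ 0.00089888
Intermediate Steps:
r(K) = 3/2 (r(K) = -1/2*(-3) = 3/2)
l(n, H) = 19 + 237*n/4 (l(n, H) = 1 - (-237*n - 72)/4 = 1 - (-72 - 237*n)/4 = 1 + (18 + 237*n/4) = 19 + 237*n/4)
1/(l(12, -311) + r(1)*(-23*(-10) + 25)) = 1/((19 + (237/4)*12) + 3*(-23*(-10) + 25)/2) = 1/((19 + 711) + 3*(230 + 25)/2) = 1/(730 + (3/2)*255) = 1/(730 + 765/2) = 1/(2225/2) = 2/2225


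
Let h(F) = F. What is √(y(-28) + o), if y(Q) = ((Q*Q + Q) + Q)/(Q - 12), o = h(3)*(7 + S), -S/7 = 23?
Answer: 49*I*√5/5 ≈ 21.913*I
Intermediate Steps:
S = -161 (S = -7*23 = -161)
o = -462 (o = 3*(7 - 161) = 3*(-154) = -462)
y(Q) = (Q² + 2*Q)/(-12 + Q) (y(Q) = ((Q² + Q) + Q)/(-12 + Q) = ((Q + Q²) + Q)/(-12 + Q) = (Q² + 2*Q)/(-12 + Q))
√(y(-28) + o) = √(-28*(2 - 28)/(-12 - 28) - 462) = √(-28*(-26)/(-40) - 462) = √(-28*(-1/40)*(-26) - 462) = √(-91/5 - 462) = √(-2401/5) = 49*I*√5/5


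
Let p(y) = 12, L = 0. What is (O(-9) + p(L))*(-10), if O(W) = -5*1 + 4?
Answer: -110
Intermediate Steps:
O(W) = -1 (O(W) = -5 + 4 = -1)
(O(-9) + p(L))*(-10) = (-1 + 12)*(-10) = 11*(-10) = -110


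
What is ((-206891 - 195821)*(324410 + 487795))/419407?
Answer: -327084699960/419407 ≈ -7.7987e+5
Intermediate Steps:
((-206891 - 195821)*(324410 + 487795))/419407 = -402712*812205*(1/419407) = -327084699960*1/419407 = -327084699960/419407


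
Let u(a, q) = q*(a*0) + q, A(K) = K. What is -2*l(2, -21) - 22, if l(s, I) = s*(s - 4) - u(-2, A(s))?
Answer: -10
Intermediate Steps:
u(a, q) = q (u(a, q) = q*0 + q = 0 + q = q)
l(s, I) = -s + s*(-4 + s) (l(s, I) = s*(s - 4) - s = s*(-4 + s) - s = -s + s*(-4 + s))
-2*l(2, -21) - 22 = -4*(-5 + 2) - 22 = -4*(-3) - 22 = -2*(-6) - 22 = 12 - 22 = -10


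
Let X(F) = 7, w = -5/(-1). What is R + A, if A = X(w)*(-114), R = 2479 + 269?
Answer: 1950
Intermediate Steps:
w = 5 (w = -5*(-1) = 5)
R = 2748
A = -798 (A = 7*(-114) = -798)
R + A = 2748 - 798 = 1950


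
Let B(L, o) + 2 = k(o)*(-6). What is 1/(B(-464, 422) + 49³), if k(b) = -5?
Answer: 1/117677 ≈ 8.4978e-6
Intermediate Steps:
B(L, o) = 28 (B(L, o) = -2 - 5*(-6) = -2 + 30 = 28)
1/(B(-464, 422) + 49³) = 1/(28 + 49³) = 1/(28 + 117649) = 1/117677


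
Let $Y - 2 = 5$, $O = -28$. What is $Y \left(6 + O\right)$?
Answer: $-154$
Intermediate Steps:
$Y = 7$ ($Y = 2 + 5 = 7$)
$Y \left(6 + O\right) = 7 \left(6 - 28\right) = 7 \left(-22\right) = -154$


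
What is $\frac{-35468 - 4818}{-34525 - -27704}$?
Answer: $\frac{40286}{6821} \approx 5.9062$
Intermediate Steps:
$\frac{-35468 - 4818}{-34525 - -27704} = - \frac{40286}{-34525 + 27704} = - \frac{40286}{-6821} = \left(-40286\right) \left(- \frac{1}{6821}\right) = \frac{40286}{6821}$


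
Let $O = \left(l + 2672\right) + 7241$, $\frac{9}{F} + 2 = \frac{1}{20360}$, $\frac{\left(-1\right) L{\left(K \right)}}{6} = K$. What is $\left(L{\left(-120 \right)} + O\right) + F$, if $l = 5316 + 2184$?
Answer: $\frac{246058129}{13573} \approx 18129.0$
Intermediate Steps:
$l = 7500$
$L{\left(K \right)} = - 6 K$
$F = - \frac{61080}{13573}$ ($F = \frac{9}{-2 + \frac{1}{20360}} = \frac{9}{- \frac{40719}{20360}} = 9 \left(- \frac{20360}{40719}\right) = - \frac{61080}{13573} \approx -4.5001$)
$O = 17413$ ($O = \left(7500 + 2672\right) + 7241 = 10172 + 7241 = 17413$)
$\left(L{\left(-120 \right)} + O\right) + F = \left(\left(-6\right) \left(-120\right) + 17413\right) - \frac{61080}{13573} = \left(720 + 17413\right) - \frac{61080}{13573} = 18133 - \frac{61080}{13573} = \frac{246058129}{13573}$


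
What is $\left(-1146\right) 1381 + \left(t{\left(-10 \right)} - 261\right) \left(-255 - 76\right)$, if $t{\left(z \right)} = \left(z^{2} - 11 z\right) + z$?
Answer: $-1562435$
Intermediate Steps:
$t{\left(z \right)} = z^{2} - 10 z$
$\left(-1146\right) 1381 + \left(t{\left(-10 \right)} - 261\right) \left(-255 - 76\right) = \left(-1146\right) 1381 + \left(- 10 \left(-10 - 10\right) - 261\right) \left(-255 - 76\right) = -1582626 + \left(\left(-10\right) \left(-20\right) - 261\right) \left(-331\right) = -1582626 + \left(200 - 261\right) \left(-331\right) = -1582626 - -20191 = -1582626 + 20191 = -1562435$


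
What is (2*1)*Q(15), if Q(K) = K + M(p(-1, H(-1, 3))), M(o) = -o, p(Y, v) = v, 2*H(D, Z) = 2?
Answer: 28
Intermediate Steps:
H(D, Z) = 1 (H(D, Z) = (½)*2 = 1)
Q(K) = -1 + K (Q(K) = K - 1*1 = K - 1 = -1 + K)
(2*1)*Q(15) = (2*1)*(-1 + 15) = 2*14 = 28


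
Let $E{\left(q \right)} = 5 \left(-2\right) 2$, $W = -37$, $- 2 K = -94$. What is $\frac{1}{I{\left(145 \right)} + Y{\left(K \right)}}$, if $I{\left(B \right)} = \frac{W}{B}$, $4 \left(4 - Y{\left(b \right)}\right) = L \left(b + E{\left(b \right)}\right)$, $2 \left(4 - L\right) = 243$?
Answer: $\frac{1160}{924369} \approx 0.0012549$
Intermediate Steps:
$L = - \frac{235}{2}$ ($L = 4 - \frac{243}{2} = - \frac{235}{2} \approx -117.5$)
$K = 47$ ($K = \left(- \frac{1}{2}\right) \left(-94\right) = 47$)
$E{\left(q \right)} = -20$ ($E{\left(q \right)} = \left(-10\right) 2 = -20$)
$Y{\left(b \right)} = - \frac{1167}{2} + \frac{235 b}{8}$ ($Y{\left(b \right)} = 4 - \frac{\left(- \frac{235}{2}\right) \left(b - 20\right)}{4} = 4 - \frac{\left(- \frac{235}{2}\right) \left(-20 + b\right)}{4} = 4 - \frac{2350 - \frac{235 b}{2}}{4} = 4 + \left(- \frac{1175}{2} + \frac{235 b}{8}\right) = - \frac{1167}{2} + \frac{235 b}{8}$)
$I{\left(B \right)} = - \frac{37}{B}$
$\frac{1}{I{\left(145 \right)} + Y{\left(K \right)}} = \frac{1}{- \frac{37}{145} + \left(- \frac{1167}{2} + \frac{235}{8} \cdot 47\right)} = \frac{1}{\left(-37\right) \frac{1}{145} + \left(- \frac{1167}{2} + \frac{11045}{8}\right)} = \frac{1}{- \frac{37}{145} + \frac{6377}{8}} = \frac{1}{\frac{924369}{1160}} = \frac{1160}{924369}$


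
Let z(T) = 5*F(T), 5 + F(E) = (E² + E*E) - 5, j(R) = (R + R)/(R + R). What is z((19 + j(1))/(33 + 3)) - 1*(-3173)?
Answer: 253213/81 ≈ 3126.1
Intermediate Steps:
j(R) = 1 (j(R) = (2*R)/((2*R)) = (2*R)*(1/(2*R)) = 1)
F(E) = -10 + 2*E² (F(E) = -5 + ((E² + E*E) - 5) = -5 + ((E² + E²) - 5) = -5 + (2*E² - 5) = -5 + (-5 + 2*E²) = -10 + 2*E²)
z(T) = -50 + 10*T² (z(T) = 5*(-10 + 2*T²) = -50 + 10*T²)
z((19 + j(1))/(33 + 3)) - 1*(-3173) = (-50 + 10*((19 + 1)/(33 + 3))²) - 1*(-3173) = (-50 + 10*(20/36)²) + 3173 = (-50 + 10*(20*(1/36))²) + 3173 = (-50 + 10*(5/9)²) + 3173 = (-50 + 10*(25/81)) + 3173 = (-50 + 250/81) + 3173 = -3800/81 + 3173 = 253213/81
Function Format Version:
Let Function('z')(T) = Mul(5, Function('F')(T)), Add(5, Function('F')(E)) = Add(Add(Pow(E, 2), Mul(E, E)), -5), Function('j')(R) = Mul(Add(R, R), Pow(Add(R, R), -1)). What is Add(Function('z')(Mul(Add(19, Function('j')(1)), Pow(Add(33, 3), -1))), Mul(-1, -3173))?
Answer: Rational(253213, 81) ≈ 3126.1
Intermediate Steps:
Function('j')(R) = 1 (Function('j')(R) = Mul(Mul(2, R), Pow(Mul(2, R), -1)) = Mul(Mul(2, R), Mul(Rational(1, 2), Pow(R, -1))) = 1)
Function('F')(E) = Add(-10, Mul(2, Pow(E, 2))) (Function('F')(E) = Add(-5, Add(Add(Pow(E, 2), Mul(E, E)), -5)) = Add(-5, Add(Add(Pow(E, 2), Pow(E, 2)), -5)) = Add(-5, Add(Mul(2, Pow(E, 2)), -5)) = Add(-5, Add(-5, Mul(2, Pow(E, 2)))) = Add(-10, Mul(2, Pow(E, 2))))
Function('z')(T) = Add(-50, Mul(10, Pow(T, 2))) (Function('z')(T) = Mul(5, Add(-10, Mul(2, Pow(T, 2)))) = Add(-50, Mul(10, Pow(T, 2))))
Add(Function('z')(Mul(Add(19, Function('j')(1)), Pow(Add(33, 3), -1))), Mul(-1, -3173)) = Add(Add(-50, Mul(10, Pow(Mul(Add(19, 1), Pow(Add(33, 3), -1)), 2))), Mul(-1, -3173)) = Add(Add(-50, Mul(10, Pow(Mul(20, Pow(36, -1)), 2))), 3173) = Add(Add(-50, Mul(10, Pow(Mul(20, Rational(1, 36)), 2))), 3173) = Add(Add(-50, Mul(10, Pow(Rational(5, 9), 2))), 3173) = Add(Add(-50, Mul(10, Rational(25, 81))), 3173) = Add(Add(-50, Rational(250, 81)), 3173) = Add(Rational(-3800, 81), 3173) = Rational(253213, 81)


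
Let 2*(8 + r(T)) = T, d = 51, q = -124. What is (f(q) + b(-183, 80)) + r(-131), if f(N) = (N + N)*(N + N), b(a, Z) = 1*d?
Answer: 122963/2 ≈ 61482.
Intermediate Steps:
r(T) = -8 + T/2
b(a, Z) = 51 (b(a, Z) = 1*51 = 51)
f(N) = 4*N² (f(N) = (2*N)*(2*N) = 4*N²)
(f(q) + b(-183, 80)) + r(-131) = (4*(-124)² + 51) + (-8 + (½)*(-131)) = (4*15376 + 51) + (-8 - 131/2) = (61504 + 51) - 147/2 = 61555 - 147/2 = 122963/2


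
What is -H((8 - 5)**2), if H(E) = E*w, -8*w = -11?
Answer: -99/8 ≈ -12.375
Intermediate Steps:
w = 11/8 (w = -1/8*(-11) = 11/8 ≈ 1.3750)
H(E) = 11*E/8 (H(E) = E*(11/8) = 11*E/8)
-H((8 - 5)**2) = -11*(8 - 5)**2/8 = -11*3**2/8 = -11*9/8 = -1*99/8 = -99/8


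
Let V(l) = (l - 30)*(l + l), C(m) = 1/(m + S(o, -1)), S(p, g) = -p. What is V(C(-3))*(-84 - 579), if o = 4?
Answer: -279786/49 ≈ -5709.9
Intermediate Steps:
C(m) = 1/(-4 + m) (C(m) = 1/(m - 1*4) = 1/(m - 4) = 1/(-4 + m))
V(l) = 2*l*(-30 + l) (V(l) = (-30 + l)*(2*l) = 2*l*(-30 + l))
V(C(-3))*(-84 - 579) = (2*(-30 + 1/(-4 - 3))/(-4 - 3))*(-84 - 579) = (2*(-30 + 1/(-7))/(-7))*(-663) = (2*(-⅐)*(-30 - ⅐))*(-663) = (2*(-⅐)*(-211/7))*(-663) = (422/49)*(-663) = -279786/49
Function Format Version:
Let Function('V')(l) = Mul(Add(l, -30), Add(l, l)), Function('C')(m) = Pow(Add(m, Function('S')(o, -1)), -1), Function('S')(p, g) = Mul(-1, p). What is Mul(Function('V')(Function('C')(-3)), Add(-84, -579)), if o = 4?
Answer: Rational(-279786, 49) ≈ -5709.9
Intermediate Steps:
Function('C')(m) = Pow(Add(-4, m), -1) (Function('C')(m) = Pow(Add(m, Mul(-1, 4)), -1) = Pow(Add(m, -4), -1) = Pow(Add(-4, m), -1))
Function('V')(l) = Mul(2, l, Add(-30, l)) (Function('V')(l) = Mul(Add(-30, l), Mul(2, l)) = Mul(2, l, Add(-30, l)))
Mul(Function('V')(Function('C')(-3)), Add(-84, -579)) = Mul(Mul(2, Pow(Add(-4, -3), -1), Add(-30, Pow(Add(-4, -3), -1))), Add(-84, -579)) = Mul(Mul(2, Pow(-7, -1), Add(-30, Pow(-7, -1))), -663) = Mul(Mul(2, Rational(-1, 7), Add(-30, Rational(-1, 7))), -663) = Mul(Mul(2, Rational(-1, 7), Rational(-211, 7)), -663) = Mul(Rational(422, 49), -663) = Rational(-279786, 49)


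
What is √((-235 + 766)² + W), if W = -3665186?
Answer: 5*I*√135329 ≈ 1839.4*I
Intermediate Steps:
√((-235 + 766)² + W) = √((-235 + 766)² - 3665186) = √(531² - 3665186) = √(281961 - 3665186) = √(-3383225) = 5*I*√135329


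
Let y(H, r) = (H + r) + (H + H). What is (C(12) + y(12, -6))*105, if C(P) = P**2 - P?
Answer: 17010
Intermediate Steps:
y(H, r) = r + 3*H (y(H, r) = (H + r) + 2*H = r + 3*H)
(C(12) + y(12, -6))*105 = (12*(-1 + 12) + (-6 + 3*12))*105 = (12*11 + (-6 + 36))*105 = (132 + 30)*105 = 162*105 = 17010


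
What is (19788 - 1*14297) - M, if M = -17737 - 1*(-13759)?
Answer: 9469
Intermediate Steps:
M = -3978 (M = -17737 + 13759 = -3978)
(19788 - 1*14297) - M = (19788 - 1*14297) - 1*(-3978) = (19788 - 14297) + 3978 = 5491 + 3978 = 9469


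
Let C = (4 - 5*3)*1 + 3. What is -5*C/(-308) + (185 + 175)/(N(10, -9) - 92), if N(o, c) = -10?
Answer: -4790/1309 ≈ -3.6593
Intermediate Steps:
C = -8 (C = (4 - 15)*1 + 3 = -11*1 + 3 = -11 + 3 = -8)
-5*C/(-308) + (185 + 175)/(N(10, -9) - 92) = -5*(-8)/(-308) + (185 + 175)/(-10 - 92) = 40*(-1/308) + 360/(-102) = -10/77 + 360*(-1/102) = -10/77 - 60/17 = -4790/1309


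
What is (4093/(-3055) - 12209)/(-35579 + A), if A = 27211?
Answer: 9325647/6391060 ≈ 1.4592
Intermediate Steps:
(4093/(-3055) - 12209)/(-35579 + A) = (4093/(-3055) - 12209)/(-35579 + 27211) = (4093*(-1/3055) - 12209)/(-8368) = (-4093/3055 - 12209)*(-1/8368) = -37302588/3055*(-1/8368) = 9325647/6391060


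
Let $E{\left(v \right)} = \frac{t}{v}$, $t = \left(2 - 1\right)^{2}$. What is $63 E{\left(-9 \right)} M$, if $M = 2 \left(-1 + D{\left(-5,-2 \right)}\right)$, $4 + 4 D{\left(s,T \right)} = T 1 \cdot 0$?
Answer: $28$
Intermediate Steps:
$D{\left(s,T \right)} = -1$ ($D{\left(s,T \right)} = -1 + \frac{T 1 \cdot 0}{4} = -1 + \frac{T 0}{4} = -1 + \frac{1}{4} \cdot 0 = -1 + 0 = -1$)
$t = 1$ ($t = 1^{2} = 1$)
$E{\left(v \right)} = \frac{1}{v}$ ($E{\left(v \right)} = 1 \frac{1}{v} = \frac{1}{v}$)
$M = -4$ ($M = 2 \left(-1 - 1\right) = 2 \left(-2\right) = -4$)
$63 E{\left(-9 \right)} M = \frac{63}{-9} \left(-4\right) = 63 \left(- \frac{1}{9}\right) \left(-4\right) = \left(-7\right) \left(-4\right) = 28$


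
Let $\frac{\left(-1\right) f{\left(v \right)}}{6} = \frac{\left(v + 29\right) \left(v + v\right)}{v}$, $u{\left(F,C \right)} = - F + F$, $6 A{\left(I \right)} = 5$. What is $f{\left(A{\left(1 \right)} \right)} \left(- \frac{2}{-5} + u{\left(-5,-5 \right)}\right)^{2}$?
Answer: $- \frac{1432}{25} \approx -57.28$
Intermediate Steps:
$A{\left(I \right)} = \frac{5}{6}$ ($A{\left(I \right)} = \frac{1}{6} \cdot 5 = \frac{5}{6}$)
$u{\left(F,C \right)} = 0$
$f{\left(v \right)} = -348 - 12 v$ ($f{\left(v \right)} = - 6 \frac{\left(v + 29\right) \left(v + v\right)}{v} = - 6 \frac{\left(29 + v\right) 2 v}{v} = - 6 \frac{2 v \left(29 + v\right)}{v} = - 6 \left(58 + 2 v\right) = -348 - 12 v$)
$f{\left(A{\left(1 \right)} \right)} \left(- \frac{2}{-5} + u{\left(-5,-5 \right)}\right)^{2} = \left(-348 - 10\right) \left(- \frac{2}{-5} + 0\right)^{2} = \left(-348 - 10\right) \left(\left(-2\right) \left(- \frac{1}{5}\right) + 0\right)^{2} = - 358 \left(\frac{2}{5} + 0\right)^{2} = - 358 \left(\frac{2}{5}\right)^{2} = \left(-358\right) \frac{4}{25} = - \frac{1432}{25}$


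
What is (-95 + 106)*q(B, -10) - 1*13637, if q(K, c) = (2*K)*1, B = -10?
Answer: -13857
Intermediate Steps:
q(K, c) = 2*K
(-95 + 106)*q(B, -10) - 1*13637 = (-95 + 106)*(2*(-10)) - 1*13637 = 11*(-20) - 13637 = -220 - 13637 = -13857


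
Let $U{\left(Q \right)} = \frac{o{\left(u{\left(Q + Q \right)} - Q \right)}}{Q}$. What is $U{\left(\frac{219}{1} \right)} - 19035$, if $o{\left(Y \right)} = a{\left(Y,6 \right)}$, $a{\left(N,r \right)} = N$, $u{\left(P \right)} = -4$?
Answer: $- \frac{4168888}{219} \approx -19036.0$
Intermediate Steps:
$o{\left(Y \right)} = Y$
$U{\left(Q \right)} = \frac{-4 - Q}{Q}$
$U{\left(\frac{219}{1} \right)} - 19035 = \frac{-4 - \frac{219}{1}}{219 \cdot 1^{-1}} - 19035 = \frac{-4 - 219 \cdot 1}{219 \cdot 1} - 19035 = \frac{-4 - 219}{219} - 19035 = \frac{1}{219} \left(-223\right) - 19035 = - \frac{223}{219} - 19035 = - \frac{4168888}{219}$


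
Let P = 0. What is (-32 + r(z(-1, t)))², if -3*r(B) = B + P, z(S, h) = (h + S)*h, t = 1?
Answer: 1024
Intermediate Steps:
z(S, h) = h*(S + h) (z(S, h) = (S + h)*h = h*(S + h))
r(B) = -B/3 (r(B) = -(B + 0)/3 = -B/3)
(-32 + r(z(-1, t)))² = (-32 - (-1 + 1)/3)² = (-32 - 0/3)² = (-32 - ⅓*0)² = (-32 + 0)² = (-32)² = 1024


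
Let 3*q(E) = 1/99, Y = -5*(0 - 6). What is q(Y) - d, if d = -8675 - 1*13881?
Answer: 6699133/297 ≈ 22556.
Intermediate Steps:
d = -22556 (d = -8675 - 13881 = -22556)
Y = 30 (Y = -5*(-6) = 30)
q(E) = 1/297 (q(E) = (1/3)/99 = (1/3)*(1/99) = 1/297)
q(Y) - d = 1/297 - 1*(-22556) = 1/297 + 22556 = 6699133/297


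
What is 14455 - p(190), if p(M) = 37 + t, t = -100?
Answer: 14518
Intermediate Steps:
p(M) = -63 (p(M) = 37 - 100 = -63)
14455 - p(190) = 14455 - 1*(-63) = 14455 + 63 = 14518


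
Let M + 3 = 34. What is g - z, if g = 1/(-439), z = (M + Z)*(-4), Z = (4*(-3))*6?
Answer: -71997/439 ≈ -164.00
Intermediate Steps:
M = 31 (M = -3 + 34 = 31)
Z = -72 (Z = -12*6 = -72)
z = 164 (z = (31 - 72)*(-4) = -41*(-4) = 164)
g = -1/439 ≈ -0.0022779
g - z = -1/439 - 1*164 = -1/439 - 164 = -71997/439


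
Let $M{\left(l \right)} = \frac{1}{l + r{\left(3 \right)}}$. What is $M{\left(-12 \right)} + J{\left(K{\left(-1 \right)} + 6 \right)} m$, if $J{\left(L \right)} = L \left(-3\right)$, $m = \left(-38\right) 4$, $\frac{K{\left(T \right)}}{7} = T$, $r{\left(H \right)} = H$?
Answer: $- \frac{4105}{9} \approx -456.11$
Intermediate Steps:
$K{\left(T \right)} = 7 T$
$M{\left(l \right)} = \frac{1}{3 + l}$ ($M{\left(l \right)} = \frac{1}{l + 3} = \frac{1}{3 + l}$)
$m = -152$
$J{\left(L \right)} = - 3 L$
$M{\left(-12 \right)} + J{\left(K{\left(-1 \right)} + 6 \right)} m = \frac{1}{3 - 12} + - 3 \left(7 \left(-1\right) + 6\right) \left(-152\right) = \frac{1}{-9} + - 3 \left(-7 + 6\right) \left(-152\right) = - \frac{1}{9} + \left(-3\right) \left(-1\right) \left(-152\right) = - \frac{1}{9} + 3 \left(-152\right) = - \frac{1}{9} - 456 = - \frac{4105}{9}$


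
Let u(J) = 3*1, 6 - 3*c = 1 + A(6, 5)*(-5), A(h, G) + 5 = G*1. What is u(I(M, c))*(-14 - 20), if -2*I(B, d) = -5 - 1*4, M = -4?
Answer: -102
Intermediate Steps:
A(h, G) = -5 + G (A(h, G) = -5 + G*1 = -5 + G)
c = 5/3 (c = 2 - (1 + (-5 + 5)*(-5))/3 = 2 - (1 + 0*(-5))/3 = 2 - (1 + 0)/3 = 2 - ⅓*1 = 2 - ⅓ = 5/3 ≈ 1.6667)
I(B, d) = 9/2 (I(B, d) = -(-5 - 1*4)/2 = -(-5 - 4)/2 = -½*(-9) = 9/2)
u(J) = 3
u(I(M, c))*(-14 - 20) = 3*(-14 - 20) = 3*(-34) = -102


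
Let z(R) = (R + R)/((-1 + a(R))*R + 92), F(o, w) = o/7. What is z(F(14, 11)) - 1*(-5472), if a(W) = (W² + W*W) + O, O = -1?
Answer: 142273/26 ≈ 5472.0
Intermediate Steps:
a(W) = -1 + 2*W² (a(W) = (W² + W*W) - 1 = (W² + W²) - 1 = 2*W² - 1 = -1 + 2*W²)
F(o, w) = o/7 (F(o, w) = o*(⅐) = o/7)
z(R) = 2*R/(92 + R*(-2 + 2*R²)) (z(R) = (R + R)/((-1 + (-1 + 2*R²))*R + 92) = (2*R)/((-2 + 2*R²)*R + 92) = (2*R)/(R*(-2 + 2*R²) + 92) = (2*R)/(92 + R*(-2 + 2*R²)) = 2*R/(92 + R*(-2 + 2*R²)))
z(F(14, 11)) - 1*(-5472) = ((⅐)*14)/(46 + ((⅐)*14)³ - 14/7) - 1*(-5472) = 2/(46 + 2³ - 1*2) + 5472 = 2/(46 + 8 - 2) + 5472 = 2/52 + 5472 = 2*(1/52) + 5472 = 1/26 + 5472 = 142273/26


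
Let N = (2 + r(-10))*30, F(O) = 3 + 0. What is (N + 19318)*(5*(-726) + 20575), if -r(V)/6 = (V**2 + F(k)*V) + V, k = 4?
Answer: 145354210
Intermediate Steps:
F(O) = 3
r(V) = -24*V - 6*V**2 (r(V) = -6*((V**2 + 3*V) + V) = -6*(V**2 + 4*V) = -24*V - 6*V**2)
N = -10740 (N = (2 - 6*(-10)*(4 - 10))*30 = (2 - 6*(-10)*(-6))*30 = (2 - 360)*30 = -358*30 = -10740)
(N + 19318)*(5*(-726) + 20575) = (-10740 + 19318)*(5*(-726) + 20575) = 8578*(-3630 + 20575) = 8578*16945 = 145354210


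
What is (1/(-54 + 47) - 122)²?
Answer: 731025/49 ≈ 14919.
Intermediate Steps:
(1/(-54 + 47) - 122)² = (1/(-7) - 122)² = (-⅐ - 122)² = (-855/7)² = 731025/49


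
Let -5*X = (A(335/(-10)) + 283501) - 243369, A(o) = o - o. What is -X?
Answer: 40132/5 ≈ 8026.4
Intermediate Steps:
A(o) = 0
X = -40132/5 (X = -((0 + 283501) - 243369)/5 = -(283501 - 243369)/5 = -⅕*40132 = -40132/5 ≈ -8026.4)
-X = -1*(-40132/5) = 40132/5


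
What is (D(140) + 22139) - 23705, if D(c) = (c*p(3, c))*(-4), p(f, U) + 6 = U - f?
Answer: -74926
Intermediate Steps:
p(f, U) = -6 + U - f (p(f, U) = -6 + (U - f) = -6 + U - f)
D(c) = -4*c*(-9 + c) (D(c) = (c*(-6 + c - 1*3))*(-4) = (c*(-6 + c - 3))*(-4) = (c*(-9 + c))*(-4) = -4*c*(-9 + c))
(D(140) + 22139) - 23705 = (4*140*(9 - 1*140) + 22139) - 23705 = (4*140*(9 - 140) + 22139) - 23705 = (4*140*(-131) + 22139) - 23705 = (-73360 + 22139) - 23705 = -51221 - 23705 = -74926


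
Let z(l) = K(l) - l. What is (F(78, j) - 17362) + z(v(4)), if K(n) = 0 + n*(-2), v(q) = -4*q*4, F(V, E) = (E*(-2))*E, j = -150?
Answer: -62170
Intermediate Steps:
F(V, E) = -2*E**2 (F(V, E) = (-2*E)*E = -2*E**2)
v(q) = -16*q
K(n) = -2*n (K(n) = 0 - 2*n = -2*n)
z(l) = -3*l (z(l) = -2*l - l = -3*l)
(F(78, j) - 17362) + z(v(4)) = (-2*(-150)**2 - 17362) - (-48)*4 = (-2*22500 - 17362) - 3*(-64) = (-45000 - 17362) + 192 = -62362 + 192 = -62170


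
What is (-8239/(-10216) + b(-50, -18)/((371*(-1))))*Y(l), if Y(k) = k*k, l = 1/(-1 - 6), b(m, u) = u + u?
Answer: 3424445/185716664 ≈ 0.018439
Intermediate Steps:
b(m, u) = 2*u
l = -1/7 (l = 1/(-7) = -1/7 ≈ -0.14286)
Y(k) = k**2
(-8239/(-10216) + b(-50, -18)/((371*(-1))))*Y(l) = (-8239/(-10216) + (2*(-18))/((371*(-1))))*(-1/7)**2 = (-8239*(-1/10216) - 36/(-371))*(1/49) = (8239/10216 - 36*(-1/371))*(1/49) = (8239/10216 + 36/371)*(1/49) = (3424445/3790136)*(1/49) = 3424445/185716664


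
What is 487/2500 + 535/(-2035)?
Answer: -69291/1017500 ≈ -0.068099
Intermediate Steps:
487/2500 + 535/(-2035) = 487*(1/2500) + 535*(-1/2035) = 487/2500 - 107/407 = -69291/1017500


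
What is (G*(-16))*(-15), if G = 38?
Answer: 9120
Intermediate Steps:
(G*(-16))*(-15) = (38*(-16))*(-15) = -608*(-15) = 9120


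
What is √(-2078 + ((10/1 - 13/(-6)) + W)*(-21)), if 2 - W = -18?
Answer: I*√11014/2 ≈ 52.474*I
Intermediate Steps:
W = 20 (W = 2 - 1*(-18) = 2 + 18 = 20)
√(-2078 + ((10/1 - 13/(-6)) + W)*(-21)) = √(-2078 + ((10/1 - 13/(-6)) + 20)*(-21)) = √(-2078 + ((10*1 - 13*(-⅙)) + 20)*(-21)) = √(-2078 + ((10 + 13/6) + 20)*(-21)) = √(-2078 + (73/6 + 20)*(-21)) = √(-2078 + (193/6)*(-21)) = √(-2078 - 1351/2) = √(-5507/2) = I*√11014/2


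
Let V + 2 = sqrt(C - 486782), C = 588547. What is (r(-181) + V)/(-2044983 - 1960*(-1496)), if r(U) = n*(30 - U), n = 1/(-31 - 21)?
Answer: -315/46133204 + sqrt(101765)/887177 ≈ 0.00035275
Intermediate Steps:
n = -1/52 (n = 1/(-52) = -1/52 ≈ -0.019231)
V = -2 + sqrt(101765) (V = -2 + sqrt(588547 - 486782) = -2 + sqrt(101765) ≈ 317.01)
r(U) = -15/26 + U/52 (r(U) = -(30 - U)/52 = -15/26 + U/52)
(r(-181) + V)/(-2044983 - 1960*(-1496)) = ((-15/26 + (1/52)*(-181)) + (-2 + sqrt(101765)))/(-2044983 - 1960*(-1496)) = ((-15/26 - 181/52) + (-2 + sqrt(101765)))/(-2044983 + 2932160) = (-211/52 + (-2 + sqrt(101765)))/887177 = (-315/52 + sqrt(101765))*(1/887177) = -315/46133204 + sqrt(101765)/887177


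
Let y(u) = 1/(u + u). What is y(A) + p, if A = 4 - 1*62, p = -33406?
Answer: -3875097/116 ≈ -33406.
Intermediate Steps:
A = -58 (A = 4 - 62 = -58)
y(u) = 1/(2*u)
y(A) + p = (½)/(-58) - 33406 = (½)*(-1/58) - 33406 = -1/116 - 33406 = -3875097/116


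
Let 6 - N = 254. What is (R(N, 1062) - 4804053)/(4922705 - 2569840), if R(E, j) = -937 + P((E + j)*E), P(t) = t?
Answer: -5006862/2352865 ≈ -2.1280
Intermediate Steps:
N = -248 (N = 6 - 1*254 = 6 - 254 = -248)
R(E, j) = -937 + E*(E + j) (R(E, j) = -937 + (E + j)*E = -937 + E*(E + j))
(R(N, 1062) - 4804053)/(4922705 - 2569840) = ((-937 - 248*(-248 + 1062)) - 4804053)/(4922705 - 2569840) = ((-937 - 248*814) - 4804053)/2352865 = ((-937 - 201872) - 4804053)*(1/2352865) = (-202809 - 4804053)*(1/2352865) = -5006862*1/2352865 = -5006862/2352865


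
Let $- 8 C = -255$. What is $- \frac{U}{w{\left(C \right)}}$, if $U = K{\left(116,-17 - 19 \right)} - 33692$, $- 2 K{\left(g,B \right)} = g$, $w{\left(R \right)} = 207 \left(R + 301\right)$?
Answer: $\frac{30000}{61249} \approx 0.4898$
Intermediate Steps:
$C = \frac{255}{8}$ ($C = \left(- \frac{1}{8}\right) \left(-255\right) = \frac{255}{8} \approx 31.875$)
$w{\left(R \right)} = 62307 + 207 R$ ($w{\left(R \right)} = 207 \left(301 + R\right) = 62307 + 207 R$)
$K{\left(g,B \right)} = - \frac{g}{2}$
$U = -33750$ ($U = \left(- \frac{1}{2}\right) 116 - 33692 = -58 - 33692 = -33750$)
$- \frac{U}{w{\left(C \right)}} = - \frac{-33750}{62307 + 207 \cdot \frac{255}{8}} = - \frac{-33750}{62307 + \frac{52785}{8}} = - \frac{-33750}{\frac{551241}{8}} = - \frac{\left(-33750\right) 8}{551241} = \left(-1\right) \left(- \frac{30000}{61249}\right) = \frac{30000}{61249}$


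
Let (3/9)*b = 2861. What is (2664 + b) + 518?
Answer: 11765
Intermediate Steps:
b = 8583 (b = 3*2861 = 8583)
(2664 + b) + 518 = (2664 + 8583) + 518 = 11247 + 518 = 11765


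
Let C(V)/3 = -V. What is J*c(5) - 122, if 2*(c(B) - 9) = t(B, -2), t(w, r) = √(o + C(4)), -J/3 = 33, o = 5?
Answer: -1013 - 99*I*√7/2 ≈ -1013.0 - 130.96*I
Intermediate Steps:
J = -99 (J = -3*33 = -99)
C(V) = -3*V (C(V) = 3*(-V) = -3*V)
t(w, r) = I*√7 (t(w, r) = √(5 - 3*4) = √(5 - 12) = √(-7) = I*√7)
c(B) = 9 + I*√7/2 (c(B) = 9 + (I*√7)/2 = 9 + I*√7/2)
J*c(5) - 122 = -99*(9 + I*√7/2) - 122 = (-891 - 99*I*√7/2) - 122 = -1013 - 99*I*√7/2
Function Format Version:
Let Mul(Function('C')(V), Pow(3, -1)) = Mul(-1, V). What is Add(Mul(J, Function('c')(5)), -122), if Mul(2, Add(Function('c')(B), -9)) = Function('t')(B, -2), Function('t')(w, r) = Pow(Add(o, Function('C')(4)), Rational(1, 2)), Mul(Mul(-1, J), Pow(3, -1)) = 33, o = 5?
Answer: Add(-1013, Mul(Rational(-99, 2), I, Pow(7, Rational(1, 2)))) ≈ Add(-1013.0, Mul(-130.96, I))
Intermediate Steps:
J = -99 (J = Mul(-3, 33) = -99)
Function('C')(V) = Mul(-3, V) (Function('C')(V) = Mul(3, Mul(-1, V)) = Mul(-3, V))
Function('t')(w, r) = Mul(I, Pow(7, Rational(1, 2))) (Function('t')(w, r) = Pow(Add(5, Mul(-3, 4)), Rational(1, 2)) = Pow(Add(5, -12), Rational(1, 2)) = Pow(-7, Rational(1, 2)) = Mul(I, Pow(7, Rational(1, 2))))
Function('c')(B) = Add(9, Mul(Rational(1, 2), I, Pow(7, Rational(1, 2)))) (Function('c')(B) = Add(9, Mul(Rational(1, 2), Mul(I, Pow(7, Rational(1, 2))))) = Add(9, Mul(Rational(1, 2), I, Pow(7, Rational(1, 2)))))
Add(Mul(J, Function('c')(5)), -122) = Add(Mul(-99, Add(9, Mul(Rational(1, 2), I, Pow(7, Rational(1, 2))))), -122) = Add(Add(-891, Mul(Rational(-99, 2), I, Pow(7, Rational(1, 2)))), -122) = Add(-1013, Mul(Rational(-99, 2), I, Pow(7, Rational(1, 2))))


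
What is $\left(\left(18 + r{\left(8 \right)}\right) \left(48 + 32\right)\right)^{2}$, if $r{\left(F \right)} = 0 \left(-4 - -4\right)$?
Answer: $2073600$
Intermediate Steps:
$r{\left(F \right)} = 0$ ($r{\left(F \right)} = 0 \left(-4 + 4\right) = 0 \cdot 0 = 0$)
$\left(\left(18 + r{\left(8 \right)}\right) \left(48 + 32\right)\right)^{2} = \left(\left(18 + 0\right) \left(48 + 32\right)\right)^{2} = \left(18 \cdot 80\right)^{2} = 1440^{2} = 2073600$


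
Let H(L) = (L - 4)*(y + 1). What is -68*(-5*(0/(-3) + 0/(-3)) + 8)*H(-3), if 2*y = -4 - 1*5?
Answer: -13328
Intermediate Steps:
y = -9/2 (y = (-4 - 1*5)/2 = (-4 - 5)/2 = (1/2)*(-9) = -9/2 ≈ -4.5000)
H(L) = 14 - 7*L/2 (H(L) = (L - 4)*(-9/2 + 1) = (-4 + L)*(-7/2) = 14 - 7*L/2)
-68*(-5*(0/(-3) + 0/(-3)) + 8)*H(-3) = -68*(-5*(0/(-3) + 0/(-3)) + 8)*(14 - 7/2*(-3)) = -68*(-5*(0*(-1/3) + 0*(-1/3)) + 8)*(14 + 21/2) = -68*(-5*(0 + 0) + 8)*49/2 = -68*(-5*0 + 8)*49/2 = -68*(0 + 8)*49/2 = -544*49/2 = -68*196 = -13328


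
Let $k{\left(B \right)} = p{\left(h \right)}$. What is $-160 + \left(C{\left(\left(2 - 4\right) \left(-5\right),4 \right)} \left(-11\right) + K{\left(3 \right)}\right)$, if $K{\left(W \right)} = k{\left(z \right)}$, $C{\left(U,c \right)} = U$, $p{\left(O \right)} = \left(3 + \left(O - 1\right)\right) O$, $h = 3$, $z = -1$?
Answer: $-255$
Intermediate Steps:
$p{\left(O \right)} = O \left(2 + O\right)$ ($p{\left(O \right)} = \left(3 + \left(O - 1\right)\right) O = \left(3 + \left(-1 + O\right)\right) O = \left(2 + O\right) O = O \left(2 + O\right)$)
$k{\left(B \right)} = 15$ ($k{\left(B \right)} = 3 \left(2 + 3\right) = 3 \cdot 5 = 15$)
$K{\left(W \right)} = 15$
$-160 + \left(C{\left(\left(2 - 4\right) \left(-5\right),4 \right)} \left(-11\right) + K{\left(3 \right)}\right) = -160 + \left(\left(2 - 4\right) \left(-5\right) \left(-11\right) + 15\right) = -160 + \left(\left(-2\right) \left(-5\right) \left(-11\right) + 15\right) = -160 + \left(10 \left(-11\right) + 15\right) = -160 + \left(-110 + 15\right) = -160 - 95 = -255$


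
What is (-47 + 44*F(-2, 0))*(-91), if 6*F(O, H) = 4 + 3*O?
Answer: 16835/3 ≈ 5611.7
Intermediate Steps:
F(O, H) = 2/3 + O/2 (F(O, H) = (4 + 3*O)/6 = 2/3 + O/2)
(-47 + 44*F(-2, 0))*(-91) = (-47 + 44*(2/3 + (1/2)*(-2)))*(-91) = (-47 + 44*(2/3 - 1))*(-91) = (-47 + 44*(-1/3))*(-91) = (-47 - 44/3)*(-91) = -185/3*(-91) = 16835/3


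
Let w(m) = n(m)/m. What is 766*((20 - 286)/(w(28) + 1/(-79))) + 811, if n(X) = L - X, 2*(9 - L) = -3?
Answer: 129100625/403 ≈ 3.2035e+5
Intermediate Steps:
L = 21/2 (L = 9 - ½*(-3) = 9 + 3/2 = 21/2 ≈ 10.500)
n(X) = 21/2 - X
w(m) = (21/2 - m)/m
766*((20 - 286)/(w(28) + 1/(-79))) + 811 = 766*((20 - 286)/((21/2 - 1*28)/28 + 1/(-79))) + 811 = 766*(-266/((21/2 - 28)/28 - 1/79)) + 811 = 766*(-266/((1/28)*(-35/2) - 1/79)) + 811 = 766*(-266/(-5/8 - 1/79)) + 811 = 766*(-266/(-403/632)) + 811 = 766*(-266*(-632/403)) + 811 = 766*(168112/403) + 811 = 128773792/403 + 811 = 129100625/403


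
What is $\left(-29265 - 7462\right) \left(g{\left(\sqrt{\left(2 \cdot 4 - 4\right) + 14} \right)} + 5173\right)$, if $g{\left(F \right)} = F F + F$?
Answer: $-190649857 - 110181 \sqrt{2} \approx -1.9081 \cdot 10^{8}$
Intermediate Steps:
$g{\left(F \right)} = F + F^{2}$ ($g{\left(F \right)} = F^{2} + F = F + F^{2}$)
$\left(-29265 - 7462\right) \left(g{\left(\sqrt{\left(2 \cdot 4 - 4\right) + 14} \right)} + 5173\right) = \left(-29265 - 7462\right) \left(\sqrt{\left(2 \cdot 4 - 4\right) + 14} \left(1 + \sqrt{\left(2 \cdot 4 - 4\right) + 14}\right) + 5173\right) = - 36727 \left(\sqrt{\left(8 - 4\right) + 14} \left(1 + \sqrt{\left(8 - 4\right) + 14}\right) + 5173\right) = - 36727 \left(\sqrt{4 + 14} \left(1 + \sqrt{4 + 14}\right) + 5173\right) = - 36727 \left(\sqrt{18} \left(1 + \sqrt{18}\right) + 5173\right) = - 36727 \left(3 \sqrt{2} \left(1 + 3 \sqrt{2}\right) + 5173\right) = - 36727 \left(5173 + 3 \sqrt{2} \left(1 + 3 \sqrt{2}\right)\right) = -189988771 - 110181 \sqrt{2} \left(1 + 3 \sqrt{2}\right)$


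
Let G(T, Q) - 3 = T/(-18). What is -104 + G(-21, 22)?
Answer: -599/6 ≈ -99.833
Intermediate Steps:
G(T, Q) = 3 - T/18 (G(T, Q) = 3 + T/(-18) = 3 + T*(-1/18) = 3 - T/18)
-104 + G(-21, 22) = -104 + (3 - 1/18*(-21)) = -104 + (3 + 7/6) = -104 + 25/6 = -599/6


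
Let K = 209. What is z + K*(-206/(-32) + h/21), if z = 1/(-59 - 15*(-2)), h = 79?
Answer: 20770711/9744 ≈ 2131.6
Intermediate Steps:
z = -1/29 (z = 1/(-59 + 30) = 1/(-29) = -1/29 ≈ -0.034483)
z + K*(-206/(-32) + h/21) = -1/29 + 209*(-206/(-32) + 79/21) = -1/29 + 209*(-206*(-1/32) + 79*(1/21)) = -1/29 + 209*(103/16 + 79/21) = -1/29 + 209*(3427/336) = -1/29 + 716243/336 = 20770711/9744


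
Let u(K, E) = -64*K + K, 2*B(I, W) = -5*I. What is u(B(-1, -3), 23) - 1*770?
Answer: -1855/2 ≈ -927.50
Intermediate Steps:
B(I, W) = -5*I/2 (B(I, W) = (-5*I)/2 = -5*I/2)
u(K, E) = -63*K
u(B(-1, -3), 23) - 1*770 = -(-315)*(-1)/2 - 1*770 = -63*5/2 - 770 = -315/2 - 770 = -1855/2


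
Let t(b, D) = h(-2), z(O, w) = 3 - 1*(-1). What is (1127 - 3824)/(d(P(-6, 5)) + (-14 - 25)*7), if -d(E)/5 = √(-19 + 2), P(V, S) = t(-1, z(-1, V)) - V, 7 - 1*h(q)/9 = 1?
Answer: 736281/74954 - 13485*I*√17/74954 ≈ 9.8231 - 0.74179*I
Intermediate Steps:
h(q) = 54 (h(q) = 63 - 9*1 = 63 - 9 = 54)
z(O, w) = 4 (z(O, w) = 3 + 1 = 4)
t(b, D) = 54
P(V, S) = 54 - V
d(E) = -5*I*√17 (d(E) = -5*√(-19 + 2) = -5*I*√17)
(1127 - 3824)/(d(P(-6, 5)) + (-14 - 25)*7) = (1127 - 3824)/(-5*I*√17 + (-14 - 25)*7) = -2697/(-5*I*√17 - 39*7) = -2697/(-5*I*√17 - 273) = -2697/(-273 - 5*I*√17)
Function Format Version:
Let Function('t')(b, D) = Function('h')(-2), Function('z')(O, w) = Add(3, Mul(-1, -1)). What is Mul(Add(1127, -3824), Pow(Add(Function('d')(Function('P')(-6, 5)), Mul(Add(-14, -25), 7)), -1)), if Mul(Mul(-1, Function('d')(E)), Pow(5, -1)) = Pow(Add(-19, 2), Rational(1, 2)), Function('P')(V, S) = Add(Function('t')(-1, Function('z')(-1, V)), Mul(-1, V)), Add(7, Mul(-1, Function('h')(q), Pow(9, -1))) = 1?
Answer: Add(Rational(736281, 74954), Mul(Rational(-13485, 74954), I, Pow(17, Rational(1, 2)))) ≈ Add(9.8231, Mul(-0.74179, I))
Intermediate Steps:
Function('h')(q) = 54 (Function('h')(q) = Add(63, Mul(-9, 1)) = Add(63, -9) = 54)
Function('z')(O, w) = 4 (Function('z')(O, w) = Add(3, 1) = 4)
Function('t')(b, D) = 54
Function('P')(V, S) = Add(54, Mul(-1, V))
Function('d')(E) = Mul(-5, I, Pow(17, Rational(1, 2))) (Function('d')(E) = Mul(-5, Pow(Add(-19, 2), Rational(1, 2))) = Mul(-5, Pow(-17, Rational(1, 2))) = Mul(-5, Mul(I, Pow(17, Rational(1, 2)))) = Mul(-5, I, Pow(17, Rational(1, 2))))
Mul(Add(1127, -3824), Pow(Add(Function('d')(Function('P')(-6, 5)), Mul(Add(-14, -25), 7)), -1)) = Mul(Add(1127, -3824), Pow(Add(Mul(-5, I, Pow(17, Rational(1, 2))), Mul(Add(-14, -25), 7)), -1)) = Mul(-2697, Pow(Add(Mul(-5, I, Pow(17, Rational(1, 2))), Mul(-39, 7)), -1)) = Mul(-2697, Pow(Add(Mul(-5, I, Pow(17, Rational(1, 2))), -273), -1)) = Mul(-2697, Pow(Add(-273, Mul(-5, I, Pow(17, Rational(1, 2)))), -1))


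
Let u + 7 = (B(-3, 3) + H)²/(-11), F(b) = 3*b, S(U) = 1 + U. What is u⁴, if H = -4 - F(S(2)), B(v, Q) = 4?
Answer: 623201296/14641 ≈ 42566.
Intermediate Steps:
H = -13 (H = -4 - 3*(1 + 2) = -4 - 3*3 = -4 - 1*9 = -4 - 9 = -13)
u = -158/11 (u = -7 + (4 - 13)²/(-11) = -7 + (-9)²*(-1/11) = -7 + 81*(-1/11) = -7 - 81/11 = -158/11 ≈ -14.364)
u⁴ = (-158/11)⁴ = 623201296/14641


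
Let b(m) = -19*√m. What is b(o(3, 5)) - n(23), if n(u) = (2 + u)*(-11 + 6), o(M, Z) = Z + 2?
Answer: 125 - 19*√7 ≈ 74.731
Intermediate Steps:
o(M, Z) = 2 + Z
n(u) = -10 - 5*u (n(u) = (2 + u)*(-5) = -10 - 5*u)
b(o(3, 5)) - n(23) = -19*√(2 + 5) - (-10 - 5*23) = -19*√7 - (-10 - 115) = -19*√7 - 1*(-125) = -19*√7 + 125 = 125 - 19*√7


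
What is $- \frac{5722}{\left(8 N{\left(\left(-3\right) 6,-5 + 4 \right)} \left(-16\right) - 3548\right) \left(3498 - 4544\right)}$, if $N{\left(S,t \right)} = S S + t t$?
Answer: $- \frac{2861}{23612404} \approx -0.00012117$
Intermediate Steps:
$N{\left(S,t \right)} = S^{2} + t^{2}$
$- \frac{5722}{\left(8 N{\left(\left(-3\right) 6,-5 + 4 \right)} \left(-16\right) - 3548\right) \left(3498 - 4544\right)} = - \frac{5722}{\left(8 \left(\left(\left(-3\right) 6\right)^{2} + \left(-5 + 4\right)^{2}\right) \left(-16\right) - 3548\right) \left(3498 - 4544\right)} = - \frac{5722}{\left(8 \left(\left(-18\right)^{2} + \left(-1\right)^{2}\right) \left(-16\right) - 3548\right) \left(-1046\right)} = - \frac{5722}{\left(8 \left(324 + 1\right) \left(-16\right) - 3548\right) \left(-1046\right)} = - \frac{5722}{\left(8 \cdot 325 \left(-16\right) - 3548\right) \left(-1046\right)} = - \frac{5722}{\left(2600 \left(-16\right) - 3548\right) \left(-1046\right)} = - \frac{5722}{\left(-41600 - 3548\right) \left(-1046\right)} = - \frac{5722}{\left(-45148\right) \left(-1046\right)} = - \frac{5722}{47224808} = \left(-5722\right) \frac{1}{47224808} = - \frac{2861}{23612404}$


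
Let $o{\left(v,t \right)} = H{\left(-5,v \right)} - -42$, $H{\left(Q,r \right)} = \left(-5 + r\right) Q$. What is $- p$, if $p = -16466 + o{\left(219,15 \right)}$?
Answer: $17494$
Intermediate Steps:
$H{\left(Q,r \right)} = Q \left(-5 + r\right)$
$o{\left(v,t \right)} = 67 - 5 v$ ($o{\left(v,t \right)} = - 5 \left(-5 + v\right) - -42 = \left(25 - 5 v\right) + 42 = 67 - 5 v$)
$p = -17494$ ($p = -16466 + \left(67 - 1095\right) = -16466 - 1028 = -17494$)
$- p = \left(-1\right) \left(-17494\right) = 17494$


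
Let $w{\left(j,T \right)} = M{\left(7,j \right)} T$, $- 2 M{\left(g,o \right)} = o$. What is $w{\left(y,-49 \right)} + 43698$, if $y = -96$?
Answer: $41346$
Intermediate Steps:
$M{\left(g,o \right)} = - \frac{o}{2}$
$w{\left(j,T \right)} = - \frac{T j}{2}$ ($w{\left(j,T \right)} = - \frac{j}{2} T = - \frac{T j}{2}$)
$w{\left(y,-49 \right)} + 43698 = \left(- \frac{1}{2}\right) \left(-49\right) \left(-96\right) + 43698 = -2352 + 43698 = 41346$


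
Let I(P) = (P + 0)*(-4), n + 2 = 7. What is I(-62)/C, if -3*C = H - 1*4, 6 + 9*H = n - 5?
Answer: 1116/7 ≈ 159.43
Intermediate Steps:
n = 5 (n = -2 + 7 = 5)
H = -⅔ (H = -⅔ + (5 - 5)/9 = -⅔ + (⅑)*0 = -⅔ + 0 = -⅔ ≈ -0.66667)
I(P) = -4*P (I(P) = P*(-4) = -4*P)
C = 14/9 (C = -(-⅔ - 1*4)/3 = -(-⅔ - 4)/3 = -⅓*(-14/3) = 14/9 ≈ 1.5556)
I(-62)/C = (-4*(-62))/(14/9) = (9/14)*248 = 1116/7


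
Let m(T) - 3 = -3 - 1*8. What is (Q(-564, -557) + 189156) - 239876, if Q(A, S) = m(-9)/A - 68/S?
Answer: -3983385938/78537 ≈ -50720.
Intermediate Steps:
m(T) = -8 (m(T) = 3 + (-3 - 1*8) = 3 + (-3 - 8) = 3 - 11 = -8)
Q(A, S) = -68/S - 8/A (Q(A, S) = -8/A - 68/S = -68/S - 8/A)
(Q(-564, -557) + 189156) - 239876 = ((-68/(-557) - 8/(-564)) + 189156) - 239876 = ((-68*(-1/557) - 8*(-1/564)) + 189156) - 239876 = ((68/557 + 2/141) + 189156) - 239876 = (10702/78537 + 189156) - 239876 = 14855755474/78537 - 239876 = -3983385938/78537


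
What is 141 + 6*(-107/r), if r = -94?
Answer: 6948/47 ≈ 147.83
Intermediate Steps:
141 + 6*(-107/r) = 141 + 6*(-107/(-94)) = 141 + 6*(-107*(-1/94)) = 141 + 6*(107/94) = 141 + 321/47 = 6948/47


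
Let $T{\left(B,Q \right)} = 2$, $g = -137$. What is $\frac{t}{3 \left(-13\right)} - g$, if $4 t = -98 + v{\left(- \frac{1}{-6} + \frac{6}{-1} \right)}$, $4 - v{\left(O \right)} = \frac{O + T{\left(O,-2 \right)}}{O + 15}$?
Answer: $\frac{1180607}{8580} \approx 137.6$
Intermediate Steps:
$v{\left(O \right)} = 4 - \frac{2 + O}{15 + O}$ ($v{\left(O \right)} = 4 - \frac{O + 2}{O + 15} = 4 - \frac{2 + O}{15 + O}$)
$t = - \frac{5147}{220}$ ($t = \frac{-98 + \frac{58 + 3 \left(- \frac{1}{-6} + \frac{6}{-1}\right)}{15 + \left(- \frac{1}{-6} + \frac{6}{-1}\right)}}{4} = \frac{-98 + \frac{58 + 3 \left(\left(-1\right) \left(- \frac{1}{6}\right) + 6 \left(-1\right)\right)}{15 + \left(\left(-1\right) \left(- \frac{1}{6}\right) + 6 \left(-1\right)\right)}}{4} = \frac{-98 + \frac{58 + 3 \left(\frac{1}{6} - 6\right)}{15 + \left(\frac{1}{6} - 6\right)}}{4} = \frac{-98 + \frac{58 + 3 \left(- \frac{35}{6}\right)}{15 - \frac{35}{6}}}{4} = \frac{-98 + \frac{58 - \frac{35}{2}}{\frac{55}{6}}}{4} = \frac{-98 + \frac{6}{55} \cdot \frac{81}{2}}{4} = \frac{-98 + \frac{243}{55}}{4} = \frac{1}{4} \left(- \frac{5147}{55}\right) = - \frac{5147}{220} \approx -23.395$)
$\frac{t}{3 \left(-13\right)} - g = - \frac{5147}{220 \cdot 3 \left(-13\right)} - -137 = - \frac{5147}{220 \left(-39\right)} + 137 = \left(- \frac{5147}{220}\right) \left(- \frac{1}{39}\right) + 137 = \frac{5147}{8580} + 137 = \frac{1180607}{8580}$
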